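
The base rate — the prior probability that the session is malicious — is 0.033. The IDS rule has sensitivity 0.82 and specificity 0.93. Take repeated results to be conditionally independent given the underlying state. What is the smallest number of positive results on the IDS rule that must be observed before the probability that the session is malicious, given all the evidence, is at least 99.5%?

4

Prior odds: 0.033 ÷ 0.967 = 33/967.
False-positive rate = 1 − 0.93 = 0.07; likelihood ratio of a positive = 0.82/0.07 = 82/7.
Target odds: 0.995 ÷ 0.005 = 199.
Require (82/7)ⁿ ≥ 199 ÷ (33/967) = 192433/33.
(82/7)³ = 551368/343 falls short of 192433/33 but (82/7)⁴ = 45212176/2401 reaches it, so n = 4.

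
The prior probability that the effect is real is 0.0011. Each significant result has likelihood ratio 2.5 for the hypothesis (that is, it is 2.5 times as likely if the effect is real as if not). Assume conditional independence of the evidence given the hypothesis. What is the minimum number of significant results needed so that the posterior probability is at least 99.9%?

15

Prior odds = 0.0011/0.9989 = 11/9989.
Likelihood ratio per significant result = 2.5.
Target odds: 0.999 ÷ 0.001 = 999.
Need (11/9989) × 2.5ⁿ ≥ 999, i.e. 2.5ⁿ ≥ 9979011/11.
2.5¹⁴ ≈372529 falls short of 9979011/11 but 2.5¹⁵ ≈931323 reaches it, so n = 15.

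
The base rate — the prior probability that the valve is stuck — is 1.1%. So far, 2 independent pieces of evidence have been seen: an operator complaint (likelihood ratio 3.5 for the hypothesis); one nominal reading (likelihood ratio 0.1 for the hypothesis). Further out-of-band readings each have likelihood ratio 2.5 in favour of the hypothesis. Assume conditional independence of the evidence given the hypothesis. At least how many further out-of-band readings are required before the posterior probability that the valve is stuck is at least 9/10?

9

Prior odds = 0.011/0.989 = 11/989.
Combined Bayes factor of the evidence already in hand = 3.5 × 0.1 = 0.35.
Odds after that evidence = (11/989) × 0.35 = 77/19780.
Target odds = 0.9/0.1 = 9.
Need 2.5ⁿ ≥ 9 ÷ (77/19780) = 178020/77.
2.5⁸ = 390625/256 falls short of 178020/77 but 2.5⁹ = 1953125/512 reaches it, so n = 9.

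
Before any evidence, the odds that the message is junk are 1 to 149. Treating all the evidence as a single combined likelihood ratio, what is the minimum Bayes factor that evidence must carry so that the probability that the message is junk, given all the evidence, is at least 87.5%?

Prior odds = 1/149.
Target odds = 0.875/0.125 = 7.
Required Bayes factor = 7 ÷ (1/149) = 1043.

1043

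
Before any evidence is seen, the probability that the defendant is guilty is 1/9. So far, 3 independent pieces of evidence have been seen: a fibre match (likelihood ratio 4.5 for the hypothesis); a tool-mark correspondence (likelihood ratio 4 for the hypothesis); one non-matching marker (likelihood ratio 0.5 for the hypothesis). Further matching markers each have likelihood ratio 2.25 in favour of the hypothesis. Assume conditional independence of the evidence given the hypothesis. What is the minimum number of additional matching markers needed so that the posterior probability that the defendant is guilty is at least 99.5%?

Prior odds = (1/9)/(8/9) = 0.125.
Combined Bayes factor of the evidence already in hand = 4.5 × 4 × 0.5 = 9.
Odds after that evidence = 0.125 × 9 = 1.125.
Target odds = 0.995/0.005 = 199.
Need 2.25ⁿ ≥ 199 ÷ 1.125 = 1592/9.
2.25⁶ = 531441/4096 falls short of 1592/9 but 2.25⁷ = 4782969/16384 reaches it, so n = 7.

7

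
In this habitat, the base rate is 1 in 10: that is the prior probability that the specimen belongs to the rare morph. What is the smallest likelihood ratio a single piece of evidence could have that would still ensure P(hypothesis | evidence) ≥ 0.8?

36

Prior odds = 0.1/0.9 = 1/9.
Target odds = 0.8/0.2 = 4.
Required Bayes factor = 4 ÷ (1/9) = 36.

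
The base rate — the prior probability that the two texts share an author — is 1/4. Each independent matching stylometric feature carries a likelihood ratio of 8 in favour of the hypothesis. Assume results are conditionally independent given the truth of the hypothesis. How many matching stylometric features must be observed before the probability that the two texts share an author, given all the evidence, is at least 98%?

Prior odds: 0.25 ÷ 0.75 = 1/3.
Likelihood ratio per matching stylometric feature = 8.
Target posterior odds = 0.98/0.02 = 49.
Need (1/3) × 8ⁿ ≥ 49, i.e. 8ⁿ ≥ 147.
8² = 64 falls short of 147 but 8³ = 512 reaches it, so n = 3.

3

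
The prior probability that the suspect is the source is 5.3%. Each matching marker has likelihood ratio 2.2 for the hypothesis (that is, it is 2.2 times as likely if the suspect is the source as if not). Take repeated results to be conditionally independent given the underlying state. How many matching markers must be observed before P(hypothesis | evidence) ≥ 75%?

Prior odds = 0.053/0.947 = 53/947.
Likelihood ratio per matching marker = 2.2.
Target odds: 0.75 ÷ 0.25 = 3.
Require 2.2ⁿ ≥ 3 ÷ (53/947) = 2841/53.
2.2⁵ = 51.53632 falls short of 2841/53 but 2.2⁶ = 1771561/15625 reaches it, so n = 6.

6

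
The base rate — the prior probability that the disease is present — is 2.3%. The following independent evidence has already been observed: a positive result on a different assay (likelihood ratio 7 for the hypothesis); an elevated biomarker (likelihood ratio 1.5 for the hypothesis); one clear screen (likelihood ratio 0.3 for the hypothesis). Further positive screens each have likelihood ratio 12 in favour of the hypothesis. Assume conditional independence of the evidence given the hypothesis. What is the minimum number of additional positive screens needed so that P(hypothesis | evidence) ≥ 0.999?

Prior odds = 0.023/0.977 = 23/977.
Combined Bayes factor of the evidence already in hand = 7 × 1.5 × 0.3 = 3.15.
Odds after that evidence = (23/977) × 3.15 = 1449/19540.
Target odds = 0.999/0.001 = 999.
Need 12ⁿ ≥ 999 ÷ (1449/19540) = 2168940/161.
12³ = 1728 falls short of 2168940/161 but 12⁴ = 20736 reaches it, so n = 4.

4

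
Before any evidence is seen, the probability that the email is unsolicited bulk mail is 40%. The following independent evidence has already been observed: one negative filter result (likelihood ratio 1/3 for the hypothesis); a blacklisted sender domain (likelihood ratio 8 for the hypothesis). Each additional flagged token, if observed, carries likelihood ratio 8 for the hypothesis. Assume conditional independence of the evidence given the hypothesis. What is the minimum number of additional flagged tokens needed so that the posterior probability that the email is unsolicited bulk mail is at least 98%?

Prior odds = 0.4/0.6 = 2/3.
Combined Bayes factor of the evidence already in hand = (1/3) × 8 = 8/3.
Odds after that evidence = (2/3) × 8/3 = 16/9.
Target odds = 0.98/0.02 = 49.
Need 8ⁿ ≥ 49 ÷ (16/9) = 27.5625.
8¹ = 8 falls short of 27.5625 but 8² = 64 reaches it, so n = 2.

2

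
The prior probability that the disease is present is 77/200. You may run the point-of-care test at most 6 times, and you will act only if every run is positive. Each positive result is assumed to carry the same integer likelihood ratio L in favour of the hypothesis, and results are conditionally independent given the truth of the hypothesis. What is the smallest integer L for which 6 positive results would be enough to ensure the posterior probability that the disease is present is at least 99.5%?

3

Prior odds = 0.385/0.615 = 77/123.
Target odds = 0.995/0.005 = 199.
Need L⁶ ≥ 199 ÷ (77/123) = 24477/77.
2⁶ = 64 < 24477/77 ≤ 729 = 3⁶, so L = 3.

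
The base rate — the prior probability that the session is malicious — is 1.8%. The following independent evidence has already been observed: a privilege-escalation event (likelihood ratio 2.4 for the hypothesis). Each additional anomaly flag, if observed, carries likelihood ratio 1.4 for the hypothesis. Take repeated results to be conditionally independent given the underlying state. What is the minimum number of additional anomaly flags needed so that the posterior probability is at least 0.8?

Prior odds = 0.018/0.982 = 9/491.
Bayes factor of the evidence already in hand = 2.4.
Odds after that evidence = (9/491) × 2.4 = 108/2455.
Target odds = 0.8/0.2 = 4.
Need 1.4ⁿ ≥ 4 ÷ (108/2455) = 2455/27.
1.4¹³ ≈79.3715 falls short of 2455/27 but 1.4¹⁴ ≈111.12 reaches it, so n = 14.

14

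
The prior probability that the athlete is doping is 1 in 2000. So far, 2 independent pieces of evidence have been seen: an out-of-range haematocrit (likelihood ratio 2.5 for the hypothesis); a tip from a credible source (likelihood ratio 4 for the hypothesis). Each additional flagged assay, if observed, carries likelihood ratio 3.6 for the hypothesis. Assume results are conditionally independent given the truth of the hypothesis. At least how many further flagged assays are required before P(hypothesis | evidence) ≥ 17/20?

6

Prior odds = 0.0005/0.9995 = 1/1999.
Combined Bayes factor of the evidence already in hand = 2.5 × 4 = 10.
Odds after that evidence = (1/1999) × 10 = 10/1999.
Target odds = 0.85/0.15 = 17/3.
Need 3.6ⁿ ≥ 17/3 ÷ (10/1999) = 33983/30.
3.6⁵ = 604.66176 falls short of 33983/30 but 3.6⁶ = 34012224/15625 reaches it, so n = 6.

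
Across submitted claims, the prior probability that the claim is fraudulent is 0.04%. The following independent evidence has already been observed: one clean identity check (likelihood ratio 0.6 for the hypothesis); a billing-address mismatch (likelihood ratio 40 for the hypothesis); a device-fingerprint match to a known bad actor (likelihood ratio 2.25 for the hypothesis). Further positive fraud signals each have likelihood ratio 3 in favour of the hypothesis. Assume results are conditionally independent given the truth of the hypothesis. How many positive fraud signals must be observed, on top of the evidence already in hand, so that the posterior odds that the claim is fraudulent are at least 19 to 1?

7

Prior odds = 0.0004/0.9996 = 1/2499.
Combined Bayes factor of the evidence already in hand = 0.6 × 40 × 2.25 = 54.
Odds after that evidence = (1/2499) × 54 = 18/833.
Target odds = 19.
Need 3ⁿ ≥ 19 ÷ (18/833) = 15827/18.
3⁶ = 729 falls short of 15827/18 but 3⁷ = 2187 reaches it, so n = 7.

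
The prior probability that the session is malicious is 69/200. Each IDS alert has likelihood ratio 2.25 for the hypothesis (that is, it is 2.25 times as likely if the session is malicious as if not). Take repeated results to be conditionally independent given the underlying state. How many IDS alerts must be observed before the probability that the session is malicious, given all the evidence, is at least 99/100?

Prior odds = 0.345/0.655 = 69/131.
Likelihood ratio per IDS alert = 2.25.
Target posterior odds = 0.99/0.01 = 99.
Require 2.25ⁿ ≥ 99 ÷ (69/131) = 4323/23.
2.25⁶ = 531441/4096 falls short of 4323/23 but 2.25⁷ = 4782969/16384 reaches it, so n = 7.

7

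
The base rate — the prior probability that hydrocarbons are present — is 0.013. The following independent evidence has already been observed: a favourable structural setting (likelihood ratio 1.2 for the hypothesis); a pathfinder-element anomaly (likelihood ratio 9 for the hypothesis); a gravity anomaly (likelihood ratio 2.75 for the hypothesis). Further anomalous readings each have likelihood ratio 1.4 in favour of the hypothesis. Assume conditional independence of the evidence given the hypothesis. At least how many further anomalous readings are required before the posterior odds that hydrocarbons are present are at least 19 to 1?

12

Prior odds = 0.013/0.987 = 13/987.
Combined Bayes factor of the evidence already in hand = 1.2 × 9 × 2.75 = 29.7.
Odds after that evidence = (13/987) × 29.7 = 1287/3290.
Target odds = 19.
Need 1.4ⁿ ≥ 19 ÷ (1287/3290) = 62510/1287.
1.4¹¹ ≈40.4957 falls short of 62510/1287 but 1.4¹² ≈56.6939 reaches it, so n = 12.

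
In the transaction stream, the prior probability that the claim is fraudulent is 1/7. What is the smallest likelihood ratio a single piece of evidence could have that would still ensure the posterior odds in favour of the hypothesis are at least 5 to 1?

30

Prior odds = (1/7)/(6/7) = 1/6.
Target odds = 5.
Required Bayes factor = 5 ÷ (1/6) = 30.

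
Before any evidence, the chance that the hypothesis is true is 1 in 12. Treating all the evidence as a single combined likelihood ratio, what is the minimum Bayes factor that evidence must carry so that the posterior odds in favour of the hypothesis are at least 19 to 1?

Prior odds = (1/12)/(11/12) = 1/11.
Target odds = 19.
Required Bayes factor = 19 ÷ (1/11) = 209.

209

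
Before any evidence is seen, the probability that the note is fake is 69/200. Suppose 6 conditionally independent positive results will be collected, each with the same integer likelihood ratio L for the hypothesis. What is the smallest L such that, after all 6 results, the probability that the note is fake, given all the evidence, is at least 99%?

Prior odds = 0.345/0.655 = 69/131.
Target odds = 0.99/0.01 = 99.
Need L⁶ ≥ 99 ÷ (69/131) = 4323/23.
2⁶ = 64 < 4323/23 ≤ 729 = 3⁶, so L = 3.

3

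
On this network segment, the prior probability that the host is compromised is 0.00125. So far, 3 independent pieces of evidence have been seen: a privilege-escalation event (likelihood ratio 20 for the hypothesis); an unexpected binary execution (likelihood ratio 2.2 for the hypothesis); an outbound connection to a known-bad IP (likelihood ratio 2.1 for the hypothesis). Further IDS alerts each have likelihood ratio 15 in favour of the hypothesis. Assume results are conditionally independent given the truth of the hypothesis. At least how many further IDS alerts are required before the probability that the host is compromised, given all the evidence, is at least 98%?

Prior odds = 0.00125/0.99875 = 1/799.
Combined Bayes factor of the evidence already in hand = 20 × 2.2 × 2.1 = 92.4.
Odds after that evidence = (1/799) × 92.4 = 462/3995.
Target odds = 0.98/0.02 = 49.
Need 15ⁿ ≥ 49 ÷ (462/3995) = 27965/66.
15² = 225 falls short of 27965/66 but 15³ = 3375 reaches it, so n = 3.

3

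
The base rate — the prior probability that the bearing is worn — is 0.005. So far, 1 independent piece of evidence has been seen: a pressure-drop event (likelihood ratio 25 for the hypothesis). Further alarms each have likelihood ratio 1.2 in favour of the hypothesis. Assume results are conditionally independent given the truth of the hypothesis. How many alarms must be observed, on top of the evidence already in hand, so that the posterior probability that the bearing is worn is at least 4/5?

Prior odds = 0.005/0.995 = 1/199.
Bayes factor of the evidence already in hand = 25.
Odds after that evidence = (1/199) × 25 = 25/199.
Target odds = 0.8/0.2 = 4.
Need 1.2ⁿ ≥ 4 ÷ (25/199) = 31.84.
1.2¹⁸ ≈26.6233 falls short of 31.84 but 1.2¹⁹ ≈31.948 reaches it, so n = 19.

19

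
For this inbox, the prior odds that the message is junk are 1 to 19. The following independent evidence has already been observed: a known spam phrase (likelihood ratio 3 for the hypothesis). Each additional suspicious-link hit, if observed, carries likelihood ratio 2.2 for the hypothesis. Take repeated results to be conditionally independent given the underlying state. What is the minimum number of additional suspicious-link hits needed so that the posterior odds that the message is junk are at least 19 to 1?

7

Prior odds = 1/19.
Bayes factor of the evidence already in hand = 3.
Odds after that evidence = (1/19) × 3 = 3/19.
Target odds = 19.
Need 2.2ⁿ ≥ 19 ÷ (3/19) = 361/3.
2.2⁶ = 1771561/15625 falls short of 361/3 but 2.2⁷ = 19487171/78125 reaches it, so n = 7.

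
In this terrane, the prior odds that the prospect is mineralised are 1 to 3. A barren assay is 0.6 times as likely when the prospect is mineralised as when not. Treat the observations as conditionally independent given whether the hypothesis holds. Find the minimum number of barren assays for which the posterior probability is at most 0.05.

Prior odds = 1/3.
Likelihood ratio per barren assay = 0.6.
Target posterior odds = 0.05/0.95 = 1/19.
Need (1/3) × 0.6ⁿ ≤ 1/19, i.e. 0.6ⁿ ≤ 3/19.
0.6³ = 0.216 is still above 3/19 but 0.6⁴ = 0.1296 is at or below it, so n = 4.

4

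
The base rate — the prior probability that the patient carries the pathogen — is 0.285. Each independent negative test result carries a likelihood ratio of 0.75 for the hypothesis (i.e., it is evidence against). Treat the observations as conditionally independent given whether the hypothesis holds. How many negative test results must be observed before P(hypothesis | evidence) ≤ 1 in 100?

Prior odds = 0.285/0.715 = 57/143.
Likelihood ratio per negative test result = 0.75.
Target odds: 0.01 ÷ 0.99 = 1/99.
Require 0.75ⁿ ≤ 1/99 ÷ (57/143) = 13/513.
0.75¹² = 531441/16777216 is still above 13/513 but 0.75¹³ = 1594323/67108864 is at or below it, so n = 13.

13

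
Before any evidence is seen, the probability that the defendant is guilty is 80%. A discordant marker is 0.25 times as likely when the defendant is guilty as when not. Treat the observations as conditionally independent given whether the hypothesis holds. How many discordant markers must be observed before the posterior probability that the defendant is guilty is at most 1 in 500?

Prior odds = 0.8/0.2 = 4.
Likelihood ratio per discordant marker = 0.25.
Target posterior odds = 0.002/0.998 = 1/499.
Need 4 × 0.25ⁿ ≤ 1/499, i.e. 0.25ⁿ ≤ 1/1996.
0.25⁵ = 1/1024 is still above 1/1996 but 0.25⁶ = 1/4096 is at or below it, so n = 6.

6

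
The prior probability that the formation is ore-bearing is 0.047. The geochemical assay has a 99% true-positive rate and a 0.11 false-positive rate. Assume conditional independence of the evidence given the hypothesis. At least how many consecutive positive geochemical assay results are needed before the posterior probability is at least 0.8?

Prior odds = 0.047/0.953 = 47/953.
Likelihood ratio of a positive result = 0.99/0.11 = 9.
Target odds: 0.8 ÷ 0.2 = 4.
Require 9ⁿ ≥ 4 ÷ (47/953) = 3812/47.
9² = 81 falls short of 3812/47 but 9³ = 729 reaches it, so n = 3.

3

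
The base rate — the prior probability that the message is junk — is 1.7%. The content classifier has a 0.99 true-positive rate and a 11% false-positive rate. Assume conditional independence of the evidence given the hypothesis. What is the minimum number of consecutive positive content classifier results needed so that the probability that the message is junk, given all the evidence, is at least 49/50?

4

Prior odds = 0.017/0.983 = 17/983.
Likelihood ratio of a positive result = 0.99/0.11 = 9.
Target odds: 0.98 ÷ 0.02 = 49.
Require 9ⁿ ≥ 49 ÷ (17/983) = 48167/17.
9³ = 729 falls short of 48167/17 but 9⁴ = 6561 reaches it, so n = 4.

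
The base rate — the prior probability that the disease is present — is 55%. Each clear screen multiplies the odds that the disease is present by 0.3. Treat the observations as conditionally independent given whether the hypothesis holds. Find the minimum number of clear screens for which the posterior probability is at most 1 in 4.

2

Prior odds: 0.55 ÷ 0.45 = 11/9.
Likelihood ratio per clear screen = 0.3.
Target odds: 0.25 ÷ 0.75 = 1/3.
Need (11/9) × 0.3ⁿ ≤ 1/3, i.e. 0.3ⁿ ≤ 3/11.
0.3¹ = 0.3 is still above 3/11 but 0.3² = 0.09 is at or below it, so n = 2.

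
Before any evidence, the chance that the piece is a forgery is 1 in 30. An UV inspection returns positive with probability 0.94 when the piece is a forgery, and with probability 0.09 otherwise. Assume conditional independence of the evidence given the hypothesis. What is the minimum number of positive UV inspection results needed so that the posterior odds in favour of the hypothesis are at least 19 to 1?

Prior odds = (1/30)/(29/30) = 1/29.
Likelihood ratio of a positive result = 0.94/0.09 = 94/9.
Target odds = 19.
Need (1/29) × (94/9)ⁿ ≥ 19, i.e. (94/9)ⁿ ≥ 551.
(94/9)² = 8836/81 falls short of 551 but (94/9)³ = 830584/729 reaches it, so n = 3.

3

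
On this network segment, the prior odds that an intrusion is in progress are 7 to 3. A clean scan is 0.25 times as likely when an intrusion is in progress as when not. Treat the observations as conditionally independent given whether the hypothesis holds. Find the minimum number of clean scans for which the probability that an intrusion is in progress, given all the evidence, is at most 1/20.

Prior odds = 7/3.
Likelihood ratio per clean scan = 0.25.
Target posterior odds = 0.05/0.95 = 1/19.
Need (7/3) × 0.25ⁿ ≤ 1/19, i.e. 0.25ⁿ ≤ 3/133.
0.25² = 0.0625 is still above 3/133 but 0.25³ = 0.015625 is at or below it, so n = 3.

3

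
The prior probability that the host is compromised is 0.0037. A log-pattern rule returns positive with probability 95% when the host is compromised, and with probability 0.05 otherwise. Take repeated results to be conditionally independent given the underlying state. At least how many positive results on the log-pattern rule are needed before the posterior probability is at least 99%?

Prior odds = 0.0037/0.9963 = 37/9963.
Likelihood ratio of a positive result = 0.95/0.05 = 19.
Target odds: 0.99 ÷ 0.01 = 99.
Need (37/9963) × 19ⁿ ≥ 99, i.e. 19ⁿ ≥ 986337/37.
19³ = 6859 falls short of 986337/37 but 19⁴ = 130321 reaches it, so n = 4.

4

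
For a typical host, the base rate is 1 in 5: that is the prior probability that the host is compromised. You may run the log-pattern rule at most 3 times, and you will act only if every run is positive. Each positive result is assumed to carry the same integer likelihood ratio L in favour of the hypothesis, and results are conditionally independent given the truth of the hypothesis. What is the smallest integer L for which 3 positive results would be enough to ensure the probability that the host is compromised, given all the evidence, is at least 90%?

4

Prior odds = 0.2/0.8 = 0.25.
Target odds = 0.9/0.1 = 9.
Need L³ ≥ 9 ÷ 0.25 = 36.
3³ = 27 < 36 ≤ 64 = 4³, so L = 4.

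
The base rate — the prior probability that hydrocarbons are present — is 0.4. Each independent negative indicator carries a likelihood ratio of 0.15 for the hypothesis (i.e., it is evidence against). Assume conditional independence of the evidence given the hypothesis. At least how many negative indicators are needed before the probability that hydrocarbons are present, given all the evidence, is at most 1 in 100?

3

Prior odds: 0.4 ÷ 0.6 = 2/3.
Likelihood ratio per negative indicator = 0.15.
Target posterior odds = 0.01/0.99 = 1/99.
Require 0.15ⁿ ≤ 1/99 ÷ (2/3) = 1/66.
0.15² = 0.0225 is still above 1/66 but 0.15³ = 0.003375 is at or below it, so n = 3.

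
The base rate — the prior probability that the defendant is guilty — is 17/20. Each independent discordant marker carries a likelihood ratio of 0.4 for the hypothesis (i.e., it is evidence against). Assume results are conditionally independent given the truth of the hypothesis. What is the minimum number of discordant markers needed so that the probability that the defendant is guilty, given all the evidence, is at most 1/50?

Prior odds = 0.85/0.15 = 17/3.
Likelihood ratio per discordant marker = 0.4.
Target posterior odds = 0.02/0.98 = 1/49.
Need (17/3) × 0.4ⁿ ≤ 1/49, i.e. 0.4ⁿ ≤ 3/833.
0.4⁶ = 64/15625 is still above 3/833 but 0.4⁷ = 128/78125 is at or below it, so n = 7.

7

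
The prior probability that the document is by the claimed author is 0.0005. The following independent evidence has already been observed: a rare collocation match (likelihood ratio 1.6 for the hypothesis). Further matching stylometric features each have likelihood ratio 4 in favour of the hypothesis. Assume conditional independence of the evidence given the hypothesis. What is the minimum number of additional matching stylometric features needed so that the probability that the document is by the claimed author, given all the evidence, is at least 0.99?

9

Prior odds = 0.0005/0.9995 = 1/1999.
Bayes factor of the evidence already in hand = 1.6.
Odds after that evidence = (1/1999) × 1.6 = 8/9995.
Target odds = 0.99/0.01 = 99.
Need 4ⁿ ≥ 99 ÷ (8/9995) = 123688.125.
4⁸ = 65536 falls short of 123688.125 but 4⁹ = 262144 reaches it, so n = 9.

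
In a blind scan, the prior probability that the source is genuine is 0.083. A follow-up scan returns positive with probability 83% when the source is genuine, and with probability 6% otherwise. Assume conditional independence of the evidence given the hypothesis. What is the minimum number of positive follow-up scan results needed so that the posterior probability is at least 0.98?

3

Prior odds: 0.083 ÷ 0.917 = 83/917.
Likelihood ratio of a positive result = 0.83/0.06 = 83/6.
Target odds: 0.98 ÷ 0.02 = 49.
Need (83/917) × (83/6)ⁿ ≥ 49, i.e. (83/6)ⁿ ≥ 44933/83.
(83/6)² = 6889/36 falls short of 44933/83 but (83/6)³ = 571787/216 reaches it, so n = 3.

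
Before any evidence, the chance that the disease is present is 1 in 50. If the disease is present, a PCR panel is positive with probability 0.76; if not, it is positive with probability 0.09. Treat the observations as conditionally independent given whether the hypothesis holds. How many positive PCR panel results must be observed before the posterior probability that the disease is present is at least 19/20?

4

Prior odds: 0.02 ÷ 0.98 = 1/49.
Likelihood ratio of a positive = 0.76/0.09 = 76/9.
Target odds: 0.95 ÷ 0.05 = 19.
Require (76/9)ⁿ ≥ 19 ÷ (1/49) = 931.
(76/9)³ = 438976/729 falls short of 931 but (76/9)⁴ = 33362176/6561 reaches it, so n = 4.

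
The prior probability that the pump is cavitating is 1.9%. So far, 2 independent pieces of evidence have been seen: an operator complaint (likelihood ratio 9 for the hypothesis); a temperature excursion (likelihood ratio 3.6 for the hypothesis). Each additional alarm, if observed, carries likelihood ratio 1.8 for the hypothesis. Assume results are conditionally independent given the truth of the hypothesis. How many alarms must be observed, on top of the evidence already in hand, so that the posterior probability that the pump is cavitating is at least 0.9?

5

Prior odds = 0.019/0.981 = 19/981.
Combined Bayes factor of the evidence already in hand = 9 × 3.6 = 32.4.
Odds after that evidence = (19/981) × 32.4 = 342/545.
Target odds = 0.9/0.1 = 9.
Need 1.8ⁿ ≥ 9 ÷ (342/545) = 545/38.
1.8⁴ = 10.4976 falls short of 545/38 but 1.8⁵ = 18.89568 reaches it, so n = 5.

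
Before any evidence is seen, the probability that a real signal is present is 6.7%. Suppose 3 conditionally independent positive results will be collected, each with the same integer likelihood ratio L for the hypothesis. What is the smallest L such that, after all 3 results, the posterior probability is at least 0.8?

Prior odds = 0.067/0.933 = 67/933.
Target odds = 0.8/0.2 = 4.
Need L³ ≥ 4 ÷ (67/933) = 3732/67.
3³ = 27 < 3732/67 ≤ 64 = 4³, so L = 4.

4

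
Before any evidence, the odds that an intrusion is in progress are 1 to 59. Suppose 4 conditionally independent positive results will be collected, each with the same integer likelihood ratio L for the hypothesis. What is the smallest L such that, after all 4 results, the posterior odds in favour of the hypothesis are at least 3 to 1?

Prior odds = 1/59.
Target odds = 3.
Need L⁴ ≥ 3 ÷ (1/59) = 177.
3⁴ = 81 < 177 ≤ 256 = 4⁴, so L = 4.

4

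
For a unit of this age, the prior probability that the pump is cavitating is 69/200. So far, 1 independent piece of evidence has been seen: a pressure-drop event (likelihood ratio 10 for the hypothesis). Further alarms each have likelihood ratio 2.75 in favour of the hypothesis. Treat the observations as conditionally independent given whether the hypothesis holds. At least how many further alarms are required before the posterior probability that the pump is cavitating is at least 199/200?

Prior odds = 0.345/0.655 = 69/131.
Bayes factor of the evidence already in hand = 10.
Odds after that evidence = (69/131) × 10 = 690/131.
Target odds = 0.995/0.005 = 199.
Need 2.75ⁿ ≥ 199 ÷ (690/131) = 26069/690.
2.75³ = 20.796875 falls short of 26069/690 but 2.75⁴ = 57.19140625 reaches it, so n = 4.

4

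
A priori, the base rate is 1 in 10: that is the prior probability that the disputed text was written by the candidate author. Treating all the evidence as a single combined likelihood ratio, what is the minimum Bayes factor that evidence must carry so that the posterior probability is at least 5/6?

Prior odds = 0.1/0.9 = 1/9.
Target odds = (5/6)/(1/6) = 5.
Required Bayes factor = 5 ÷ (1/9) = 45.

45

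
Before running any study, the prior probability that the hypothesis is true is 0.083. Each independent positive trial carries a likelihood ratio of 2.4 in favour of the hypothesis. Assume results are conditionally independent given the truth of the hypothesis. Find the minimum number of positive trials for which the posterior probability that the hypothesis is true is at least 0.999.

Prior odds = 0.083/0.917 = 83/917.
Likelihood ratio per positive trial = 2.4.
Target posterior odds = 0.999/0.001 = 999.
Need (83/917) × 2.4ⁿ ≥ 999, i.e. 2.4ⁿ ≥ 916083/83.
2.4¹⁰ ≈6340.34 falls short of 916083/83 but 2.4¹¹ ≈15216.8 reaches it, so n = 11.

11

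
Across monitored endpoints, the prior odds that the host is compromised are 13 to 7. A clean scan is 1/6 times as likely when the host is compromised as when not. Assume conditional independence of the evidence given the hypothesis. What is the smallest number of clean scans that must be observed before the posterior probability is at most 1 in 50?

3

Prior odds = 13/7.
Likelihood ratio per clean scan = 1/6.
Target odds: 0.02 ÷ 0.98 = 1/49.
Require (1/6)ⁿ ≤ 1/49 ÷ (13/7) = 1/91.
(1/6)² = 1/36 is still above 1/91 but (1/6)³ = 1/216 is at or below it, so n = 3.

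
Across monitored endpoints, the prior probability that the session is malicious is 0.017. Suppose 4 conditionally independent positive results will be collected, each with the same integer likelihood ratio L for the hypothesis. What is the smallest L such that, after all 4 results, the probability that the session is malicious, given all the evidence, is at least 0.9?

Prior odds = 0.017/0.983 = 17/983.
Target odds = 0.9/0.1 = 9.
Need L⁴ ≥ 9 ÷ (17/983) = 8847/17.
4⁴ = 256 < 8847/17 ≤ 625 = 5⁴, so L = 5.

5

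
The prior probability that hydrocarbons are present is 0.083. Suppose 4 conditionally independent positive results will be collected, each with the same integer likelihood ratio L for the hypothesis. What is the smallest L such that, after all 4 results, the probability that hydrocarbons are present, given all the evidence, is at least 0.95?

Prior odds = 0.083/0.917 = 83/917.
Target odds = 0.95/0.05 = 19.
Need L⁴ ≥ 19 ÷ (83/917) = 17423/83.
3⁴ = 81 < 17423/83 ≤ 256 = 4⁴, so L = 4.

4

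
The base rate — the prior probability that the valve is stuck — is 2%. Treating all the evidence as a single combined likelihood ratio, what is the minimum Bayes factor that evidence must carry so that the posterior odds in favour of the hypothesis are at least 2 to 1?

98

Prior odds = 0.02/0.98 = 1/49.
Target odds = 2.
Required Bayes factor = 2 ÷ (1/49) = 98.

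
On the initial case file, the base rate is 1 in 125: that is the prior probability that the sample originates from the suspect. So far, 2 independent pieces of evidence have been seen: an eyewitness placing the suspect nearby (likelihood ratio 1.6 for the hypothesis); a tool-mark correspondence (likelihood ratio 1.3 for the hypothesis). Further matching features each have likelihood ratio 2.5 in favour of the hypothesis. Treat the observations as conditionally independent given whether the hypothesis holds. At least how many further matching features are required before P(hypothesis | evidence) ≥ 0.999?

Prior odds = 0.008/0.992 = 1/124.
Combined Bayes factor of the evidence already in hand = 1.6 × 1.3 = 2.08.
Odds after that evidence = (1/124) × 2.08 = 13/775.
Target odds = 0.999/0.001 = 999.
Need 2.5ⁿ ≥ 999 ÷ (13/775) = 774225/13.
2.5¹¹ = 48828125/2048 falls short of 774225/13 but 2.5¹² = 244140625/4096 reaches it, so n = 12.

12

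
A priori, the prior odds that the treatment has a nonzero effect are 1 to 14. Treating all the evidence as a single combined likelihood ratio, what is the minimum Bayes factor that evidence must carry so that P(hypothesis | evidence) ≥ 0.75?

42

Prior odds = 1/14.
Target odds = 0.75/0.25 = 3.
Required Bayes factor = 3 ÷ (1/14) = 42.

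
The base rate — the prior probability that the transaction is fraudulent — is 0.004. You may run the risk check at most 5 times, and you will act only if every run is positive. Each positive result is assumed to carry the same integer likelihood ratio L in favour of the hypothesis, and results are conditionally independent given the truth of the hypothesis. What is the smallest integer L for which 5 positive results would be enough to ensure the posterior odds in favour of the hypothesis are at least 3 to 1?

4

Prior odds = 0.004/0.996 = 1/249.
Target odds = 3.
Need L⁵ ≥ 3 ÷ (1/249) = 747.
3⁵ = 243 < 747 ≤ 1024 = 4⁵, so L = 4.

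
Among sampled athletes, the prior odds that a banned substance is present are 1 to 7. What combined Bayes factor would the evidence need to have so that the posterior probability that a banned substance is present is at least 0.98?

Prior odds = 1/7.
Target odds = 0.98/0.02 = 49.
Required Bayes factor = 49 ÷ (1/7) = 343.

343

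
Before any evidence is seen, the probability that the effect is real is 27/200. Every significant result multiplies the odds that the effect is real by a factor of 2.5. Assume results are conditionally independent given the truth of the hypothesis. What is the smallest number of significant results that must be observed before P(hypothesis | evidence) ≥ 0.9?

5

Prior odds = 0.135/0.865 = 27/173.
Likelihood ratio per significant result = 2.5.
Target odds: 0.9 ÷ 0.1 = 9.
Require 2.5ⁿ ≥ 9 ÷ (27/173) = 173/3.
2.5⁴ = 39.0625 falls short of 173/3 but 2.5⁵ = 97.65625 reaches it, so n = 5.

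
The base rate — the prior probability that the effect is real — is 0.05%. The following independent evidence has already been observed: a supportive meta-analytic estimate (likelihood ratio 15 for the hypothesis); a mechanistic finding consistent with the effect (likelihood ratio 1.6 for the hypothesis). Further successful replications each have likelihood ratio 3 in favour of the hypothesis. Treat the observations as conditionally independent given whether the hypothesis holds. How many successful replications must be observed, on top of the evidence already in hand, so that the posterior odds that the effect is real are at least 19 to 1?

7

Prior odds = 0.0005/0.9995 = 1/1999.
Combined Bayes factor of the evidence already in hand = 15 × 1.6 = 24.
Odds after that evidence = (1/1999) × 24 = 24/1999.
Target odds = 19.
Need 3ⁿ ≥ 19 ÷ (24/1999) = 37981/24.
3⁶ = 729 falls short of 37981/24 but 3⁷ = 2187 reaches it, so n = 7.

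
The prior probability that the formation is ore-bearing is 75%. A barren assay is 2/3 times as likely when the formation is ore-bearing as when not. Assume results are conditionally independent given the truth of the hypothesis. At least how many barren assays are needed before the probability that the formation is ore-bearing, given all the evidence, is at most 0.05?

Prior odds: 0.75 ÷ 0.25 = 3.
Likelihood ratio per barren assay = 2/3.
Target odds: 0.05 ÷ 0.95 = 1/19.
Need 3 × (2/3)ⁿ ≤ 1/19, i.e. (2/3)ⁿ ≤ 1/57.
(2/3)⁹ = 512/19683 is still above 1/57 but (2/3)¹⁰ = 1024/59049 is at or below it, so n = 10.

10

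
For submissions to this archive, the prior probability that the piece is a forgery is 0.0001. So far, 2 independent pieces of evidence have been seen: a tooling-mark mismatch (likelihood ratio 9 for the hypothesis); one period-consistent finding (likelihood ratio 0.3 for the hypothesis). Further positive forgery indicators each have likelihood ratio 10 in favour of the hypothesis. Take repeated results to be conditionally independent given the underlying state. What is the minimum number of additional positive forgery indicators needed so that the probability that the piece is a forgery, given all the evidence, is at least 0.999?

Prior odds = 0.0001/0.9999 = 1/9999.
Combined Bayes factor of the evidence already in hand = 9 × 0.3 = 2.7.
Odds after that evidence = (1/9999) × 2.7 = 3/11110.
Target odds = 0.999/0.001 = 999.
Need 10ⁿ ≥ 999 ÷ (3/11110) = 3699630.
10⁶ = 1000000 falls short of 3699630 but 10⁷ = 10000000 reaches it, so n = 7.

7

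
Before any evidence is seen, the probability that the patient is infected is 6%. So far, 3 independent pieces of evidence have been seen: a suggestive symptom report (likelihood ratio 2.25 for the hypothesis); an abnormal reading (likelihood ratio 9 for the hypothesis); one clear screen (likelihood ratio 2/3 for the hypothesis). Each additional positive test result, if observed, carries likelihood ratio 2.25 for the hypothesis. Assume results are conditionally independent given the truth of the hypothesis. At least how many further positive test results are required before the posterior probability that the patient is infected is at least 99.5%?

Prior odds = 0.06/0.94 = 3/47.
Combined Bayes factor of the evidence already in hand = 2.25 × 9 × (2/3) = 13.5.
Odds after that evidence = (3/47) × 13.5 = 81/94.
Target odds = 0.995/0.005 = 199.
Need 2.25ⁿ ≥ 199 ÷ (81/94) = 18706/81.
2.25⁶ = 531441/4096 falls short of 18706/81 but 2.25⁷ = 4782969/16384 reaches it, so n = 7.

7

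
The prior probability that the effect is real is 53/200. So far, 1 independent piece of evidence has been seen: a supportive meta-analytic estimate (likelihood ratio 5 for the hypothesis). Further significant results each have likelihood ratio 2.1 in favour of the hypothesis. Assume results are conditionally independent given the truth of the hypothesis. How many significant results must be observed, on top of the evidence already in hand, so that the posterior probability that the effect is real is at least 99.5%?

7

Prior odds = 0.265/0.735 = 53/147.
Bayes factor of the evidence already in hand = 5.
Odds after that evidence = (53/147) × 5 = 265/147.
Target odds = 0.995/0.005 = 199.
Need 2.1ⁿ ≥ 199 ÷ (265/147) = 29253/265.
2.1⁶ = 85766121/1000000 falls short of 29253/265 but 2.1⁷ ≈180.109 reaches it, so n = 7.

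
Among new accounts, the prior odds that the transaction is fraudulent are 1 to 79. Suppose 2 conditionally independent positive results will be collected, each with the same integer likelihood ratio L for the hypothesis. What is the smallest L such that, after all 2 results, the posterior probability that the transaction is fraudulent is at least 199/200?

126

Prior odds = 1/79.
Target odds = 0.995/0.005 = 199.
Need L² ≥ 199 ÷ (1/79) = 15721.
125² = 15625 < 15721 ≤ 15876 = 126², so L = 126.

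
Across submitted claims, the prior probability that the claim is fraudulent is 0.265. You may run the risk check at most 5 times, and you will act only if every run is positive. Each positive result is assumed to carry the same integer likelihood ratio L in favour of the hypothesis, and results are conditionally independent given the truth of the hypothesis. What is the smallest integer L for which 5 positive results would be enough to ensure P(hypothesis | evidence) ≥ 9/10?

Prior odds = 0.265/0.735 = 53/147.
Target odds = 0.9/0.1 = 9.
Need L⁵ ≥ 9 ÷ (53/147) = 1323/53.
1⁵ = 1 < 1323/53 ≤ 32 = 2⁵, so L = 2.

2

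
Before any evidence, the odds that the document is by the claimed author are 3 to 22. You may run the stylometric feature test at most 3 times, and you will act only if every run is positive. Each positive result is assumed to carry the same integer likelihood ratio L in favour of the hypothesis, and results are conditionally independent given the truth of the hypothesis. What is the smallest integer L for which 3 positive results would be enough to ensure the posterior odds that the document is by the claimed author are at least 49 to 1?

Prior odds = 3/22.
Target odds = 49.
Need L³ ≥ 49 ÷ (3/22) = 1078/3.
7³ = 343 < 1078/3 ≤ 512 = 8³, so L = 8.

8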